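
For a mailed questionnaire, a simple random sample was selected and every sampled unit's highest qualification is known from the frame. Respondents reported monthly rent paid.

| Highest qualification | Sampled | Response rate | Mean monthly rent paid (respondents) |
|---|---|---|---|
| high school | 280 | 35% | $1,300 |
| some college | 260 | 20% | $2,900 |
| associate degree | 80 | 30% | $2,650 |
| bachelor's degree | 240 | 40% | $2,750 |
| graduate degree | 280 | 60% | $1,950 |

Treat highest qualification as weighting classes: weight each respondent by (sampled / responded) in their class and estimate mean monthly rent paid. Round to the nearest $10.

Inverse-response-rate weighting restores each class to its sampled count, so class totals weight by n_sampled:
  high school: 280 × 1300 = 364,000
  some college: 260 × 2900 = 754,000
  associate degree: 80 × 2650 = 212,000
  bachelor's degree: 240 × 2750 = 660,000
  graduate degree: 280 × 1950 = 546,000
Adjusted estimate = 2,536,000 / 1,140 = 2224.56 → $2,220.

$2,220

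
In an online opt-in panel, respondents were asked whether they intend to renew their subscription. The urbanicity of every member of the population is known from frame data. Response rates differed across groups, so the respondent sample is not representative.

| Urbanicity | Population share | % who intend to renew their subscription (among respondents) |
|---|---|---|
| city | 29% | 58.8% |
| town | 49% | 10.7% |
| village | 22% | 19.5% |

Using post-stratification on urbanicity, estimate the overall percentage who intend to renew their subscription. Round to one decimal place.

Weight each group's respondent value by its population share:
  city: 0.29 × 58.8 = 17.052
  town: 0.49 × 10.7 = 5.243
  village: 0.22 × 19.5 = 4.29
Post-stratified estimate = 26.585 → 26.6%.

26.6%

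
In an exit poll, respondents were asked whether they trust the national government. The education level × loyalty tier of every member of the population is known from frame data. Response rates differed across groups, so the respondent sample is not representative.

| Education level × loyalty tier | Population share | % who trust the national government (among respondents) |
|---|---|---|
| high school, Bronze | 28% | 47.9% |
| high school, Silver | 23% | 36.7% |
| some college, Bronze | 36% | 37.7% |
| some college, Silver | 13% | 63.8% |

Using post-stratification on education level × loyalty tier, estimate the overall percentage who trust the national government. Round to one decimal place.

Post-stratification weights by population share, not respondent share:
  high school, Bronze: 0.28 × 47.9 = 13.412
  high school, Silver: 0.23 × 36.7 = 8.441
  some college, Bronze: 0.36 × 37.7 = 13.572
  some college, Silver: 0.13 × 63.8 = 8.294
Post-stratified estimate = 43.719 → 43.7%.

43.7%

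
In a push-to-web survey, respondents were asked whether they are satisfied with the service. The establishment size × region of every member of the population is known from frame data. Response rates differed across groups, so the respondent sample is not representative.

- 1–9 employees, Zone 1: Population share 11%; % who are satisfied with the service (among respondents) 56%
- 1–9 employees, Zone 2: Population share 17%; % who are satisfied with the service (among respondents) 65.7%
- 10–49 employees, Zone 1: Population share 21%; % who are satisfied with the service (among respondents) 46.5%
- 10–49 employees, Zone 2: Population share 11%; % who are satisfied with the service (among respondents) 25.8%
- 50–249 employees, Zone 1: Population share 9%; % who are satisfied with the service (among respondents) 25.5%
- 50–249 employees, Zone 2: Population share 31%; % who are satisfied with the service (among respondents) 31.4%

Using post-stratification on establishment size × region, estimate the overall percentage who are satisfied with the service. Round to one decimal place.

Post-stratification weights by population share, not respondent share:
  1–9 employees, Zone 1: 0.11 × 56 = 6.16
  1–9 employees, Zone 2: 0.17 × 65.7 = 11.169
  10–49 employees, Zone 1: 0.21 × 46.5 = 9.765
  10–49 employees, Zone 2: 0.11 × 25.8 = 2.838
  50–249 employees, Zone 1: 0.09 × 25.5 = 2.295
  50–249 employees, Zone 2: 0.31 × 31.4 = 9.734
Post-stratified estimate = 41.961 → 42.0%.

42.0%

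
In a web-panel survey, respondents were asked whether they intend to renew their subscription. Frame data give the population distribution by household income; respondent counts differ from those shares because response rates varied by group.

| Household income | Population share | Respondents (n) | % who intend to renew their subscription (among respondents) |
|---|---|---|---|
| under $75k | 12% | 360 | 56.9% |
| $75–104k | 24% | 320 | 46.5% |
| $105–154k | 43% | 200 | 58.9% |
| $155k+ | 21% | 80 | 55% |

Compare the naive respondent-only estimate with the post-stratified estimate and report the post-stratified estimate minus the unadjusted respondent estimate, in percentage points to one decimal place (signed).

Without adjustment, the pooled respondent share is:
  (360/960)×56.9 + (320/960)×46.5 + (200/960)×58.9 + (80/960)×55 = 53.6917%
Post-stratified estimate weights by population shares:
  0.12×56.9 + 0.24×46.5 + 0.43×58.9 + 0.21×55 = 54.865%
Difference = 54.865 − 53.6917 = 1.1733 pp.

+1.2 percentage points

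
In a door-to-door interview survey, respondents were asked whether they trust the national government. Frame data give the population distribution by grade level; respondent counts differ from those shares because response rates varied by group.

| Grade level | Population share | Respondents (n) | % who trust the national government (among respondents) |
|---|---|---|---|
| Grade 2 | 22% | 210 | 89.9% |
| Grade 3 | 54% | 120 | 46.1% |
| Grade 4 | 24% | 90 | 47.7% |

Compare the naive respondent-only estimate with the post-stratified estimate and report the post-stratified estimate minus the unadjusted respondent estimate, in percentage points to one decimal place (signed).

Naive respondent-only estimate (weights = respondent counts):
  (210/420)×89.9 + (120/420)×46.1 + (90/420)×47.7 = 68.3429%
Reweighting by population grade level shares:
  0.22×89.9 + 0.54×46.1 + 0.24×47.7 = 56.12%
Difference = 56.12 − 68.3429 = -12.2229 pp.

-12.2 percentage points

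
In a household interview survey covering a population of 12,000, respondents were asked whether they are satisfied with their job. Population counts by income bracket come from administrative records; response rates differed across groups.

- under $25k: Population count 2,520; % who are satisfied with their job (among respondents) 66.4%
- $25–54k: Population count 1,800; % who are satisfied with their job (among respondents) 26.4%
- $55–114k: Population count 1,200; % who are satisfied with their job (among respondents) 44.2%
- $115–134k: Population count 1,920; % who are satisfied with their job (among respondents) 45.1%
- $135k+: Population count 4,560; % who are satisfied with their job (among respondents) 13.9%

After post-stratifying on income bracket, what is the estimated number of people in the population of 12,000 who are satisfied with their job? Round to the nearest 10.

4,180

Estimated count per cell = population count × respondent percentage:
  under $25k: 2,520 × 66.4% = 1673.28
  $25–54k: 1,800 × 26.4% = 475.2
  $55–114k: 1,200 × 44.2% = 530.4
  $115–134k: 1,920 × 45.1% = 865.92
  $135k+: 4,560 × 13.9% = 633.84
Estimated total = 4178.64 → 4,180.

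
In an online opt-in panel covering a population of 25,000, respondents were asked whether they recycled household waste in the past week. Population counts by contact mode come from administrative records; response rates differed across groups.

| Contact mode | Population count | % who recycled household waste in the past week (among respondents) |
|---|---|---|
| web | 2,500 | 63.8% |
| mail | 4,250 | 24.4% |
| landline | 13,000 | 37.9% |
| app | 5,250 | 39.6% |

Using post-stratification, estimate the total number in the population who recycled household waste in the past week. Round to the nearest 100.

Estimated count per cell = population count × respondent percentage:
  web: 2,500 × 63.8% = 1595
  mail: 4,250 × 24.4% = 1037
  landline: 13,000 × 37.9% = 4927
  app: 5,250 × 39.6% = 2079
Estimated total = 9638 → 9,600.

9,600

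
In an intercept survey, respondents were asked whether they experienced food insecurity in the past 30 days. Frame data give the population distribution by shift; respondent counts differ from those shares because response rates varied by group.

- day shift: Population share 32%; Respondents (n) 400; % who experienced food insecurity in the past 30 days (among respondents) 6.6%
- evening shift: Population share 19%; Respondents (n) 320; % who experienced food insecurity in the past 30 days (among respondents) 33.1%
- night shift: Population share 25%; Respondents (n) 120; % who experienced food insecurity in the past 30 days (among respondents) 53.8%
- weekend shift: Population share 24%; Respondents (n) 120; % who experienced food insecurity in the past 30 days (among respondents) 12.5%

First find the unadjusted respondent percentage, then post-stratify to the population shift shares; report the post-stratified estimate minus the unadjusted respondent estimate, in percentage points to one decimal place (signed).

Unadjusted (pooled respondent) estimate weights by respondent counts:
  (400/960)×6.6 + (320/960)×33.1 + (120/960)×53.8 + (120/960)×12.5 = 22.0708%
Post-stratifying to population shares instead:
  0.32×6.6 + 0.19×33.1 + 0.25×53.8 + 0.24×12.5 = 24.851%
Difference = 24.851 − 22.0708 = 2.7802 pp.

+2.8 percentage points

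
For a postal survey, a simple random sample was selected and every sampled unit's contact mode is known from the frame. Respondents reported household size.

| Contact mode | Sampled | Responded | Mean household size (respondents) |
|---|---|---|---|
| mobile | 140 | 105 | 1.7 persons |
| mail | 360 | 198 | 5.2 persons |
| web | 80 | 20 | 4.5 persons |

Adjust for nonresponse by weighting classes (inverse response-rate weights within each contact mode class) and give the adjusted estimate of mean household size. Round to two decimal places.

4.26

Response rates by class: mobile 105/140 = 75%, mail 198/360 = 55%, web 20/80 = 25%.
Each respondent's weight = sampled/responded in their class; summing within a class gives n_sampled, so:
  mobile: 140 × 1.7 = 238
  mail: 360 × 5.2 = 1872
  web: 80 × 4.5 = 360
Adjusted estimate = 2470 / 580 = 4.25862 → 4.26.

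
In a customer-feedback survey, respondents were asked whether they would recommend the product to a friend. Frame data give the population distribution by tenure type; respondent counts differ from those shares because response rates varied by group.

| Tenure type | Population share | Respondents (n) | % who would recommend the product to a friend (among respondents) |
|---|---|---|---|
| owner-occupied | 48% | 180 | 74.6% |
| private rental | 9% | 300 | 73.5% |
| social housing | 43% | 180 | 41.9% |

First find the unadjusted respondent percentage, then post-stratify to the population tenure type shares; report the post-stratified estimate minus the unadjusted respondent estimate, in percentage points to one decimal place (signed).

-4.7 percentage points

Unadjusted (pooled respondent) estimate weights by respondent counts:
  (180/660)×74.6 + (300/660)×73.5 + (180/660)×41.9 = 65.1818%
Reweighting by population tenure type shares:
  0.48×74.6 + 0.09×73.5 + 0.43×41.9 = 60.44%
Difference = 60.44 − 65.1818 = -4.7418 pp.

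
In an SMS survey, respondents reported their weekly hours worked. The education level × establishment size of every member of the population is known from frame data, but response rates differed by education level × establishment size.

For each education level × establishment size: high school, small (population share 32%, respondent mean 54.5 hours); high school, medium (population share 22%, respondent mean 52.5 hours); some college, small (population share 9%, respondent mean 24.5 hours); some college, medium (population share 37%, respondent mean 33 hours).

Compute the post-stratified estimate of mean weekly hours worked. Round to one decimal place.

43.4

Reweight to the known education level × establishment size distribution:
  high school, small: 0.32 × 54.5 = 17.44
  high school, medium: 0.22 × 52.5 = 11.55
  some college, small: 0.09 × 24.5 = 2.205
  some college, medium: 0.37 × 33 = 12.21
Post-stratified estimate = 43.405 → 43.4.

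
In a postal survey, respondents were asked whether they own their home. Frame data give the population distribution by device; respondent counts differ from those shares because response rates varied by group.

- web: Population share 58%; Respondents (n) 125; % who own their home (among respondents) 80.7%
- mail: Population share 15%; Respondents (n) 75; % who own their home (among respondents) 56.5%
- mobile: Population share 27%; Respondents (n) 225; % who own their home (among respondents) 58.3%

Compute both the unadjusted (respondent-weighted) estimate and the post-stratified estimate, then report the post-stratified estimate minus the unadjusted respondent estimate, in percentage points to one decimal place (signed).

+6.5 percentage points

Unadjusted (pooled respondent) estimate weights by respondent counts:
  (125/425)×80.7 + (75/425)×56.5 + (225/425)×58.3 = 64.5706%
Reweighting by population device shares:
  0.58×80.7 + 0.15×56.5 + 0.27×58.3 = 71.022%
Difference = 71.022 − 64.5706 = 6.4514 pp.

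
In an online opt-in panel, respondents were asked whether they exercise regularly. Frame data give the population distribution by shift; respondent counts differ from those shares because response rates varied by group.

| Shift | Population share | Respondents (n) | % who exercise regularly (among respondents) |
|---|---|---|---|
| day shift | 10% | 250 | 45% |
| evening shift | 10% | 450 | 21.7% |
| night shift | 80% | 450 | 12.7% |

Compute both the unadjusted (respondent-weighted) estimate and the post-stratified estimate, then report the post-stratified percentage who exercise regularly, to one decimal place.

Naive respondent-only estimate (weights = respondent counts):
  (250/1150)×45 + (450/1150)×21.7 + (450/1150)×12.7 = 23.2435%
Reweighting by population shift shares:
  0.1×45 + 0.1×21.7 + 0.8×12.7 = 16.83%

16.8%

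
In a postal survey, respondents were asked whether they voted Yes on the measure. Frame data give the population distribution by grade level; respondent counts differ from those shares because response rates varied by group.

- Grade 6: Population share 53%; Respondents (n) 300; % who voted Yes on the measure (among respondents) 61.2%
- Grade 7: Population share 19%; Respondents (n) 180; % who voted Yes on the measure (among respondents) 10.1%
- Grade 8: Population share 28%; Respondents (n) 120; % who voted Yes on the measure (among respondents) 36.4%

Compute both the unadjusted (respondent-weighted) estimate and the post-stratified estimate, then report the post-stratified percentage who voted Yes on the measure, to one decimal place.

Unadjusted (pooled respondent) estimate weights by respondent counts:
  (300/600)×61.2 + (180/600)×10.1 + (120/600)×36.4 = 40.91%
Reweighting by population grade level shares:
  0.53×61.2 + 0.19×10.1 + 0.28×36.4 = 44.547%

44.5%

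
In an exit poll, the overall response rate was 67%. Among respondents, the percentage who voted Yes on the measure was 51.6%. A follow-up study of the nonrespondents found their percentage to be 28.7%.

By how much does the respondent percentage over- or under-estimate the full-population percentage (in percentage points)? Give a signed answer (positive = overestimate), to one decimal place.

Nonresponse fraction = 1 − 0.67 = 0.33.
Bias = (nonresponse fraction) × (respondent percentage − nonrespondent percentage)
     = 0.33 × (51.6 − 28.7) = 0.33 × 22.9 = 7.557.

+7.6 percentage points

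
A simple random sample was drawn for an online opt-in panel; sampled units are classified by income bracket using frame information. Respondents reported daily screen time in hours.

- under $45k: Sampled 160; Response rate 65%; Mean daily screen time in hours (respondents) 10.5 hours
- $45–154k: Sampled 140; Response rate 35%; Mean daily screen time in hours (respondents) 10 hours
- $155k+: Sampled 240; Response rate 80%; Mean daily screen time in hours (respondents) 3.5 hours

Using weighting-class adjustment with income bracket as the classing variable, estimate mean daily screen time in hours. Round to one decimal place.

Weighting each respondent by the inverse class response rate inflates each class back to its sampled size, so the class weight is n_sampled:
  under $45k: 160 × 10.5 = 1680
  $45–154k: 140 × 10 = 1400
  $155k+: 240 × 3.5 = 840
Adjusted estimate = 3920 / 540 = 7.25926 → 7.3.

7.3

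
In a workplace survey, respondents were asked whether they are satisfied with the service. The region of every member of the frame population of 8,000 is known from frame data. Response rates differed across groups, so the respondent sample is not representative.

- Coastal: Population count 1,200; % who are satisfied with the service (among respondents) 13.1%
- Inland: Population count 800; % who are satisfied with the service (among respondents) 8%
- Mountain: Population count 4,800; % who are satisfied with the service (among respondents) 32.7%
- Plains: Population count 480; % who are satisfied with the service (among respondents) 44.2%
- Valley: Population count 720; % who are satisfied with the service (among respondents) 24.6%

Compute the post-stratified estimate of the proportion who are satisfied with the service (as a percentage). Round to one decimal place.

Each cell contributes population-share × respondent value:
  Coastal: (1,200/8,000) × 13.1 = 1.965
  Inland: (800/8,000) × 8 = 0.8
  Mountain: (4,800/8,000) × 32.7 = 19.62
  Plains: (480/8,000) × 44.2 = 2.652
  Valley: (720/8,000) × 24.6 = 2.214
Post-stratified estimate = 27.251 → 27.3%.

27.3%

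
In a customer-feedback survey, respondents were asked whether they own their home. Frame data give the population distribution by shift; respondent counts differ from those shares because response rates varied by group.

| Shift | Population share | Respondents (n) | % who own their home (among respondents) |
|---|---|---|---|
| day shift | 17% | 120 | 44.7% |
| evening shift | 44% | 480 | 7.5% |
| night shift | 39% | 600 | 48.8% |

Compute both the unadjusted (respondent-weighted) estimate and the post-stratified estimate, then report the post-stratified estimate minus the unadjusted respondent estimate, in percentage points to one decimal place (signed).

-1.9 percentage points

Unadjusted (pooled respondent) estimate weights by respondent counts:
  (120/1200)×44.7 + (480/1200)×7.5 + (600/1200)×48.8 = 31.87%
Post-stratifying to population shares instead:
  0.17×44.7 + 0.44×7.5 + 0.39×48.8 = 29.931%
Difference = 29.931 − 31.87 = -1.939 pp.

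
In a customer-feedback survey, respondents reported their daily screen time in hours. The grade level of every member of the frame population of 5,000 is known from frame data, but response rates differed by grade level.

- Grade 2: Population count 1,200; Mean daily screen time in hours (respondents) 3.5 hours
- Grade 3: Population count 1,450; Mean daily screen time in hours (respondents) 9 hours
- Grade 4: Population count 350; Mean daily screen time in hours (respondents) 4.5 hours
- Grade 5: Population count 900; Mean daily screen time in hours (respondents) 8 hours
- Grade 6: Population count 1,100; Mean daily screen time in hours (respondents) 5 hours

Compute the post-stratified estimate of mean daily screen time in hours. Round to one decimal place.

Weight each group's respondent value by its population share:
  Grade 2: (1,200/5,000) × 3.5 = 0.84
  Grade 3: (1,450/5,000) × 9 = 2.61
  Grade 4: (350/5,000) × 4.5 = 0.315
  Grade 5: (900/5,000) × 8 = 1.44
  Grade 6: (1,100/5,000) × 5 = 1.1
Post-stratified estimate = 6.305 → 6.3.

6.3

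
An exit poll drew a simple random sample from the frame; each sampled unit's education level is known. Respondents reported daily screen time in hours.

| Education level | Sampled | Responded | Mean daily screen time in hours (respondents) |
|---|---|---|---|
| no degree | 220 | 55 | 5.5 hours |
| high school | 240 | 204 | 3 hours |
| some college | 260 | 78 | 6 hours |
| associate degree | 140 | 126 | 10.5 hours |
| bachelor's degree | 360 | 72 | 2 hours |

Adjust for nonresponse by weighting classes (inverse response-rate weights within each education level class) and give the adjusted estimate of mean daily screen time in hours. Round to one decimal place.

Class response rates: no degree 55/220 = 25%, high school 204/240 = 85%, some college 78/260 = 30%, associate degree 126/140 = 90%, bachelor's degree 72/360 = 20%.
Each respondent's weight = sampled/responded in their class; summing within a class gives n_sampled, so:
  no degree: 220 × 5.5 = 1210
  high school: 240 × 3 = 720
  some college: 260 × 6 = 1560
  associate degree: 140 × 10.5 = 1470
  bachelor's degree: 360 × 2 = 720
Adjusted estimate = 5680 / 1,220 = 4.65574 → 4.7.

4.7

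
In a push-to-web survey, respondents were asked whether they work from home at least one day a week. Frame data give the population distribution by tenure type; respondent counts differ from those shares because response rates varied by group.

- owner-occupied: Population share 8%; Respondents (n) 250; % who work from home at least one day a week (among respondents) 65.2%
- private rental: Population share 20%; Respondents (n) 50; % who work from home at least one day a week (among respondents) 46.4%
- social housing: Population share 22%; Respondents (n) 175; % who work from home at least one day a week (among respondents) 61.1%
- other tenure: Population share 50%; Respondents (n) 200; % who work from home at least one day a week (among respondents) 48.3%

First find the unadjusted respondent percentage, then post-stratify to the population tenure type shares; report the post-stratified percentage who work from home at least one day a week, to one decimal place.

Unadjusted (pooled respondent) estimate weights by respondent counts:
  (250/675)×65.2 + (50/675)×46.4 + (175/675)×61.1 + (200/675)×48.3 = 57.737%
Post-stratifying to population shares instead:
  0.08×65.2 + 0.2×46.4 + 0.22×61.1 + 0.5×48.3 = 52.088%

52.1%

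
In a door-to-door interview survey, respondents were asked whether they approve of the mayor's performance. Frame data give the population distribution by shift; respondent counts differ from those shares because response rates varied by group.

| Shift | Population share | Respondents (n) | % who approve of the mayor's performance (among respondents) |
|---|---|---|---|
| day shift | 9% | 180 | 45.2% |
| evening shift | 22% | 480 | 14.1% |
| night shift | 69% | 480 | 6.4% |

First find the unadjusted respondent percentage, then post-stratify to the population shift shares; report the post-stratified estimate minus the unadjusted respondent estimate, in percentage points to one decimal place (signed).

-4.2 percentage points

Unadjusted (pooled respondent) estimate weights by respondent counts:
  (180/1140)×45.2 + (480/1140)×14.1 + (480/1140)×6.4 = 15.7684%
Post-stratifying to population shares instead:
  0.09×45.2 + 0.22×14.1 + 0.69×6.4 = 11.586%
Difference = 11.586 − 15.7684 = -4.1824 pp.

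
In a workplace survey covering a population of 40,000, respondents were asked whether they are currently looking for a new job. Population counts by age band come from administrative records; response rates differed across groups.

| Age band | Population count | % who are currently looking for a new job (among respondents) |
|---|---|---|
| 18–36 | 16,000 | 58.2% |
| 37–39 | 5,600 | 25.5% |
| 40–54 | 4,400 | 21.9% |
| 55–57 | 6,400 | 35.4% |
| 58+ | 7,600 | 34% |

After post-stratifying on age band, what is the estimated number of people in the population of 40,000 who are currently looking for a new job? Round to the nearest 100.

16,600

Estimated count per cell = population count × respondent percentage:
  18–36: 16,000 × 58.2% = 9312
  37–39: 5,600 × 25.5% = 1428
  40–54: 4,400 × 21.9% = 963.6
  55–57: 6,400 × 35.4% = 2265.6
  58+: 7,600 × 34% = 2584
Estimated total = 16553.2 → 16,600.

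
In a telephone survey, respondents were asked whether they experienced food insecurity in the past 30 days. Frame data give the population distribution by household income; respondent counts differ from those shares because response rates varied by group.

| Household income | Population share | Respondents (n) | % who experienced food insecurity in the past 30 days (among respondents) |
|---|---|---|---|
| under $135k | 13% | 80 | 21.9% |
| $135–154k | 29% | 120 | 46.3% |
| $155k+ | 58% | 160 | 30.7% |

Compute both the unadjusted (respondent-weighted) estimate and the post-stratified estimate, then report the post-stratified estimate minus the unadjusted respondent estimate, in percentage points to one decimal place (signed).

Without adjustment, the pooled respondent share is:
  (80/360)×21.9 + (120/360)×46.3 + (160/360)×30.7 = 33.9444%
Post-stratifying to population shares instead:
  0.13×21.9 + 0.29×46.3 + 0.58×30.7 = 34.08%
Difference = 34.08 − 33.9444 = 0.1356 pp.

+0.1 percentage points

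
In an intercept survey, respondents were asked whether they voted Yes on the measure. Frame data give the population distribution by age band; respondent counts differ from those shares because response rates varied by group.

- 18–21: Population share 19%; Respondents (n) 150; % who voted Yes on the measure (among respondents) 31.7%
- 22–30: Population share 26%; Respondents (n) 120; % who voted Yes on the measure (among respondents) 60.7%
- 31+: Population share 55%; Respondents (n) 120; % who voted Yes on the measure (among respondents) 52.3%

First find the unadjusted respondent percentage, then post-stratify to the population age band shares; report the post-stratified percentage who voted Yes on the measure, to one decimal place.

Naive respondent-only estimate (weights = respondent counts):
  (150/390)×31.7 + (120/390)×60.7 + (120/390)×52.3 = 46.9615%
Post-stratified estimate weights by population shares:
  0.19×31.7 + 0.26×60.7 + 0.55×52.3 = 50.57%

50.6%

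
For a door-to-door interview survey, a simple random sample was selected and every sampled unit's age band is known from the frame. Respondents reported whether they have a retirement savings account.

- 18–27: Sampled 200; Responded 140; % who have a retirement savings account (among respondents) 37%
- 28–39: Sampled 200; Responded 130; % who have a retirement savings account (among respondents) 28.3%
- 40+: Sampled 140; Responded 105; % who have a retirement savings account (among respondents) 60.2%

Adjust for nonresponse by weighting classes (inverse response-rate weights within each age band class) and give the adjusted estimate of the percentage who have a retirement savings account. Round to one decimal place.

Class response rates: 18–27 140/200 = 70%, 28–39 130/200 = 65%, 40+ 105/140 = 75%.
Inverse-response-rate weighting restores each class to its sampled count, so class totals weight by n_sampled:
  18–27: 200 × 37 = 7400
  28–39: 200 × 28.3 = 5660
  40+: 140 × 60.2 = 8428
Adjusted estimate = 21,488 / 540 = 39.7926 → 39.8%.

39.8%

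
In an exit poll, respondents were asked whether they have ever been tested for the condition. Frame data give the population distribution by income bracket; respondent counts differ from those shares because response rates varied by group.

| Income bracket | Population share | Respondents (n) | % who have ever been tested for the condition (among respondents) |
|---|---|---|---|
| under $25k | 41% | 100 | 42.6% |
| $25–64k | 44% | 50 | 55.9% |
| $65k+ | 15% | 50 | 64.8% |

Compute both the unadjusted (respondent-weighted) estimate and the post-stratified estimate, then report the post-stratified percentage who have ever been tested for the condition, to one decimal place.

51.8%

Naive respondent-only estimate (weights = respondent counts):
  (100/200)×42.6 + (50/200)×55.9 + (50/200)×64.8 = 51.475%
Post-stratified estimate weights by population shares:
  0.41×42.6 + 0.44×55.9 + 0.15×64.8 = 51.782%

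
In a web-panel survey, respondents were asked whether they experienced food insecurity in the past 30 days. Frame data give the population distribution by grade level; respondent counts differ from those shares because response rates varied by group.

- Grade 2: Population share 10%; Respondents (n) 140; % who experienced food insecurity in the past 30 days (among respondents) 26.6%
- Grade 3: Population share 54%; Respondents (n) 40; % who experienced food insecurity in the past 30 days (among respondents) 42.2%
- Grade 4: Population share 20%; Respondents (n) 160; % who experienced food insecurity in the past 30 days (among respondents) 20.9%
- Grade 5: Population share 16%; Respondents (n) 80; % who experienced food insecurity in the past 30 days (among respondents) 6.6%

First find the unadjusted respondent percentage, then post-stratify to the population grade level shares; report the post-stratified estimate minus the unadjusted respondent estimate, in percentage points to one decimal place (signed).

Without adjustment, the pooled respondent share is:
  (140/420)×26.6 + (40/420)×42.2 + (160/420)×20.9 + (80/420)×6.6 = 22.1048%
Post-stratified estimate weights by population shares:
  0.1×26.6 + 0.54×42.2 + 0.2×20.9 + 0.16×6.6 = 30.684%
Difference = 30.684 − 22.1048 = 8.5792 pp.

+8.6 percentage points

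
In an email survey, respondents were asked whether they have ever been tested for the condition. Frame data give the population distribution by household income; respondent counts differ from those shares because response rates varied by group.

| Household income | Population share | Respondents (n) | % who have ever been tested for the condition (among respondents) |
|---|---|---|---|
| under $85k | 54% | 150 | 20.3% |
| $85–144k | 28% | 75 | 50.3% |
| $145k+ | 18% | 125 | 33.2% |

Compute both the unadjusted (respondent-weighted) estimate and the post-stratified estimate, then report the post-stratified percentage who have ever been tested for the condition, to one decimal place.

31.0%

Without adjustment, the pooled respondent share is:
  (150/350)×20.3 + (75/350)×50.3 + (125/350)×33.2 = 31.3357%
Reweighting by population household income shares:
  0.54×20.3 + 0.28×50.3 + 0.18×33.2 = 31.022%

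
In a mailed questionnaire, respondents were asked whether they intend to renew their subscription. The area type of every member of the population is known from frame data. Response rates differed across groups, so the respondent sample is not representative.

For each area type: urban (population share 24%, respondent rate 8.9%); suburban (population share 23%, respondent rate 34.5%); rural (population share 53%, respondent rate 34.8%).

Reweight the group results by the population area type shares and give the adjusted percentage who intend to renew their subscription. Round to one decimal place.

28.5%

Each cell contributes population-share × respondent value:
  urban: 0.24 × 8.9 = 2.136
  suburban: 0.23 × 34.5 = 7.935
  rural: 0.53 × 34.8 = 18.444
Post-stratified estimate = 28.515 → 28.5%.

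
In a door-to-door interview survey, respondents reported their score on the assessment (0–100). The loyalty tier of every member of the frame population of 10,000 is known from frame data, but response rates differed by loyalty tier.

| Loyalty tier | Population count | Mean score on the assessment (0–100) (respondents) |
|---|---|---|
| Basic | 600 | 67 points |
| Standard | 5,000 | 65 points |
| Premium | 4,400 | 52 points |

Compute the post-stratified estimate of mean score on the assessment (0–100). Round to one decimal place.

Post-stratification weights by population share, not respondent share:
  Basic: (600/10,000) × 67 = 4.02
  Standard: (5,000/10,000) × 65 = 32.5
  Premium: (4,400/10,000) × 52 = 22.88
Post-stratified estimate = 59.4 → 59.4.

59.4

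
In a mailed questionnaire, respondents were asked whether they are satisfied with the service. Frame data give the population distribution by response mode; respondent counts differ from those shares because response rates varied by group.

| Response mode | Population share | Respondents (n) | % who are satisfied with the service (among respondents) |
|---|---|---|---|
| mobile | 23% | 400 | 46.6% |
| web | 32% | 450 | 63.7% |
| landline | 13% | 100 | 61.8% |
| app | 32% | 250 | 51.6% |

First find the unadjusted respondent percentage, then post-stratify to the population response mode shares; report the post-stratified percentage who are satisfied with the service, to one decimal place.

55.6%

Unadjusted (pooled respondent) estimate weights by respondent counts:
  (400/1200)×46.6 + (450/1200)×63.7 + (100/1200)×61.8 + (250/1200)×51.6 = 55.3208%
Post-stratifying to population shares instead:
  0.23×46.6 + 0.32×63.7 + 0.13×61.8 + 0.32×51.6 = 55.648%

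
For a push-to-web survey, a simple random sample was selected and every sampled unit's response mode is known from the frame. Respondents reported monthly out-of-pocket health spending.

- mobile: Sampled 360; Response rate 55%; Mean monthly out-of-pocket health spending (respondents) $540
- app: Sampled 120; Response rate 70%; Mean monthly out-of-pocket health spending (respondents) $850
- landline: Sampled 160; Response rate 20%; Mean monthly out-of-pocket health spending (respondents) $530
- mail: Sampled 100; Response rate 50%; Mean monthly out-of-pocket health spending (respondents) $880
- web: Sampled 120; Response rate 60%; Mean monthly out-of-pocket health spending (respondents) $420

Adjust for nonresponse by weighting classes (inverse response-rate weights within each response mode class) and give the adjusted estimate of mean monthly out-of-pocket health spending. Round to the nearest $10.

$600

Weighting each respondent by the inverse class response rate inflates each class back to its sampled size, so the class weight is n_sampled:
  mobile: 360 × 540 = 194,400
  app: 120 × 850 = 102,000
  landline: 160 × 530 = 84,800
  mail: 100 × 880 = 88,000
  web: 120 × 420 = 50,400
Adjusted estimate = 519,600 / 860 = 604.186 → $600.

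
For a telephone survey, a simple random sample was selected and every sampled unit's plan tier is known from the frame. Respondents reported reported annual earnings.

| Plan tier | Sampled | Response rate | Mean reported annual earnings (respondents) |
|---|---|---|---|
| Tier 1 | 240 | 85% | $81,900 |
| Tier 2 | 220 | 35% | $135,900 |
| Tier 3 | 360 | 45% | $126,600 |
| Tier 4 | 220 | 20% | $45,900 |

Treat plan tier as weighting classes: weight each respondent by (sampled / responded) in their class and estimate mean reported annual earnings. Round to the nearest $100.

Weighting each respondent by the inverse class response rate inflates each class back to its sampled size, so the class weight is n_sampled:
  Tier 1: 240 × 81,900 = 19,656,000
  Tier 2: 220 × 135,900 = 29,898,000
  Tier 3: 360 × 126,600 = 45,576,000
  Tier 4: 220 × 45,900 = 10,098,000
Adjusted estimate = 105,228,000 / 1,040 = 101181 → $101,200.

$101,200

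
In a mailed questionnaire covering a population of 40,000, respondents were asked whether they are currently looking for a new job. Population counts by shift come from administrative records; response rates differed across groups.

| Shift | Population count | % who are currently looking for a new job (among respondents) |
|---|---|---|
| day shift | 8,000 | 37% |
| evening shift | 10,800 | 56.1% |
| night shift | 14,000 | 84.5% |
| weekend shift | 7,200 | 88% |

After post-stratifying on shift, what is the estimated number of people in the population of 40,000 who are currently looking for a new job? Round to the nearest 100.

Estimated count per cell = population count × respondent percentage:
  day shift: 8,000 × 37% = 2960
  evening shift: 10,800 × 56.1% = 6058.8
  night shift: 14,000 × 84.5% = 11,830
  weekend shift: 7,200 × 88% = 6336
Estimated total = 27184.8 → 27,200.

27,200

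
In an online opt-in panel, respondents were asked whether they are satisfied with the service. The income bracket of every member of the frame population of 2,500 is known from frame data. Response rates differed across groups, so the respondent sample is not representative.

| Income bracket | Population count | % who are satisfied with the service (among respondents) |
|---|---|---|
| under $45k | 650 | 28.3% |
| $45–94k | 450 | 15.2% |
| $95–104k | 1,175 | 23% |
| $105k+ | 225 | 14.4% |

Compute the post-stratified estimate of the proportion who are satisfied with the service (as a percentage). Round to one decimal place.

22.2%

Weight each group's respondent value by its population share:
  under $45k: (650/2,500) × 28.3 = 7.358
  $45–94k: (450/2,500) × 15.2 = 2.736
  $95–104k: (1,175/2,500) × 23 = 10.81
  $105k+: (225/2,500) × 14.4 = 1.296
Post-stratified estimate = 22.2 → 22.2%.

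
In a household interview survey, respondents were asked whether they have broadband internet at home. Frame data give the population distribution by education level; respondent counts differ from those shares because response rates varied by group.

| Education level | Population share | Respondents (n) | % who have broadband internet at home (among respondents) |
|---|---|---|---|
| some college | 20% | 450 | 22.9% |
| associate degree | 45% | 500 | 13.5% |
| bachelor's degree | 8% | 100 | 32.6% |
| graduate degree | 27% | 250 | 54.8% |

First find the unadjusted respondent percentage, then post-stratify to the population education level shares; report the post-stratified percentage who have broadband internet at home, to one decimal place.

28.1%

Without adjustment, the pooled respondent share is:
  (450/1300)×22.9 + (500/1300)×13.5 + (100/1300)×32.6 + (250/1300)×54.8 = 26.1654%
Post-stratifying to population shares instead:
  0.2×22.9 + 0.45×13.5 + 0.08×32.6 + 0.27×54.8 = 28.059%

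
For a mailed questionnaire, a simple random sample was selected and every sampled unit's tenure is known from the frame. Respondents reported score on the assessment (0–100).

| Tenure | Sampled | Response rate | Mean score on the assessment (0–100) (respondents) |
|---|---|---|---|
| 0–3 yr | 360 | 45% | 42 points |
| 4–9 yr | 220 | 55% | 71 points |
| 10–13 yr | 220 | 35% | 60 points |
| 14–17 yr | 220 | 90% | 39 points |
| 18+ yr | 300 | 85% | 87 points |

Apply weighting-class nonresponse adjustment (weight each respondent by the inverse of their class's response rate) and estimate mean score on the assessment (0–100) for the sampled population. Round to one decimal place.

With weight = n_sampled/n_responded per class, the weighted class total is n_sampled:
  0–3 yr: 360 × 42 = 15,120
  4–9 yr: 220 × 71 = 15,620
  10–13 yr: 220 × 60 = 13,200
  14–17 yr: 220 × 39 = 8580
  18+ yr: 300 × 87 = 26,100
Adjusted estimate = 78,620 / 1,320 = 59.5606 → 59.6.

59.6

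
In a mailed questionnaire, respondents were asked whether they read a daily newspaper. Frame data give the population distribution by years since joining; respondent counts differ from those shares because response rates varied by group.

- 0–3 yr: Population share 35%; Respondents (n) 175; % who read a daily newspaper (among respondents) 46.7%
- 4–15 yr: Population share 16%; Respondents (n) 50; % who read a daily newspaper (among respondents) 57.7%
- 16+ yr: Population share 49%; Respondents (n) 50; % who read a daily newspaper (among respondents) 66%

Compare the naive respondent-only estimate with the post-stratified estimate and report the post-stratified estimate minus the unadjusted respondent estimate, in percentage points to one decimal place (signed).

Unadjusted (pooled respondent) estimate weights by respondent counts:
  (175/275)×46.7 + (50/275)×57.7 + (50/275)×66 = 52.2091%
Post-stratifying to population shares instead:
  0.35×46.7 + 0.16×57.7 + 0.49×66 = 57.917%
Difference = 57.917 − 52.2091 = 5.7079 pp.

+5.7 percentage points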